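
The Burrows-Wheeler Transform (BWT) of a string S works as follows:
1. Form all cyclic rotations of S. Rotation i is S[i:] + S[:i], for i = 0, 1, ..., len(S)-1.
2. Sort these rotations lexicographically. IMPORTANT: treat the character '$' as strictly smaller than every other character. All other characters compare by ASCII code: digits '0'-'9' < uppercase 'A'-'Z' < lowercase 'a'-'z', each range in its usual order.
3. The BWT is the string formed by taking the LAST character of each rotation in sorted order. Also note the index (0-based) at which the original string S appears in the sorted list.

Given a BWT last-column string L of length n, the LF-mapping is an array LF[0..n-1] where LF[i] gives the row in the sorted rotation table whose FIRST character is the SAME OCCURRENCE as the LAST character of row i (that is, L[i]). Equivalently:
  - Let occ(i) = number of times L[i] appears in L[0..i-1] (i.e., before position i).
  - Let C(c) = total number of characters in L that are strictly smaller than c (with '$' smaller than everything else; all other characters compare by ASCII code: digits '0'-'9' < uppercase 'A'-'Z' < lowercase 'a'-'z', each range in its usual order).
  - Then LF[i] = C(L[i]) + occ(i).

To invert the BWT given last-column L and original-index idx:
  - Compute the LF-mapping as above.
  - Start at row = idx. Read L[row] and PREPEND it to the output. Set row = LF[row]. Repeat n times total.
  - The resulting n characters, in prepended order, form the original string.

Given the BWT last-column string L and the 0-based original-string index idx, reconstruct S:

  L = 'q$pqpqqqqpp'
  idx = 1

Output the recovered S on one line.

Answer: pppqqqpqqq$

Derivation:
LF mapping: 5 0 1 6 2 7 8 9 10 3 4
Walk LF starting at row 1, prepending L[row]:
  step 1: row=1, L[1]='$', prepend. Next row=LF[1]=0
  step 2: row=0, L[0]='q', prepend. Next row=LF[0]=5
  step 3: row=5, L[5]='q', prepend. Next row=LF[5]=7
  step 4: row=7, L[7]='q', prepend. Next row=LF[7]=9
  step 5: row=9, L[9]='p', prepend. Next row=LF[9]=3
  step 6: row=3, L[3]='q', prepend. Next row=LF[3]=6
  step 7: row=6, L[6]='q', prepend. Next row=LF[6]=8
  step 8: row=8, L[8]='q', prepend. Next row=LF[8]=10
  step 9: row=10, L[10]='p', prepend. Next row=LF[10]=4
  step 10: row=4, L[4]='p', prepend. Next row=LF[4]=2
  step 11: row=2, L[2]='p', prepend. Next row=LF[2]=1
Reversed output: pppqqqpqqq$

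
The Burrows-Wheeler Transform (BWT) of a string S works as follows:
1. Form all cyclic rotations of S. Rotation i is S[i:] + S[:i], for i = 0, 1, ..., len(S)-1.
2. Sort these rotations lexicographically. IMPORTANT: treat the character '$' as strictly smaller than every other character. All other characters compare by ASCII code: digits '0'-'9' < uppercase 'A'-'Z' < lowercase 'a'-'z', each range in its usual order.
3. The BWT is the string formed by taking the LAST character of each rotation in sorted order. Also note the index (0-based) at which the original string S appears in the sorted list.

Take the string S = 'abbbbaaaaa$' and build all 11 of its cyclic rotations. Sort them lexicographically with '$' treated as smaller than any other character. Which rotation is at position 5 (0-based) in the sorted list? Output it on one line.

Answer: aaaaa$abbbb

Derivation:
All 11 rotations (rotation i = S[i:]+S[:i]):
  rot[0] = abbbbaaaaa$
  rot[1] = bbbbaaaaa$a
  rot[2] = bbbaaaaa$ab
  rot[3] = bbaaaaa$abb
  rot[4] = baaaaa$abbb
  rot[5] = aaaaa$abbbb
  rot[6] = aaaa$abbbba
  rot[7] = aaa$abbbbaa
  rot[8] = aa$abbbbaaa
  rot[9] = a$abbbbaaaa
  rot[10] = $abbbbaaaaa
Sorted (with $ < everything):
  sorted[0] = $abbbbaaaaa
  sorted[1] = a$abbbbaaaa
  sorted[2] = aa$abbbbaaa
  sorted[3] = aaa$abbbbaa
  sorted[4] = aaaa$abbbba
  sorted[5] = aaaaa$abbbb
  sorted[6] = abbbbaaaaa$
  sorted[7] = baaaaa$abbb
  sorted[8] = bbaaaaa$abb
  sorted[9] = bbbaaaaa$ab
  sorted[10] = bbbbaaaaa$a
sorted[5] = aaaaa$abbbb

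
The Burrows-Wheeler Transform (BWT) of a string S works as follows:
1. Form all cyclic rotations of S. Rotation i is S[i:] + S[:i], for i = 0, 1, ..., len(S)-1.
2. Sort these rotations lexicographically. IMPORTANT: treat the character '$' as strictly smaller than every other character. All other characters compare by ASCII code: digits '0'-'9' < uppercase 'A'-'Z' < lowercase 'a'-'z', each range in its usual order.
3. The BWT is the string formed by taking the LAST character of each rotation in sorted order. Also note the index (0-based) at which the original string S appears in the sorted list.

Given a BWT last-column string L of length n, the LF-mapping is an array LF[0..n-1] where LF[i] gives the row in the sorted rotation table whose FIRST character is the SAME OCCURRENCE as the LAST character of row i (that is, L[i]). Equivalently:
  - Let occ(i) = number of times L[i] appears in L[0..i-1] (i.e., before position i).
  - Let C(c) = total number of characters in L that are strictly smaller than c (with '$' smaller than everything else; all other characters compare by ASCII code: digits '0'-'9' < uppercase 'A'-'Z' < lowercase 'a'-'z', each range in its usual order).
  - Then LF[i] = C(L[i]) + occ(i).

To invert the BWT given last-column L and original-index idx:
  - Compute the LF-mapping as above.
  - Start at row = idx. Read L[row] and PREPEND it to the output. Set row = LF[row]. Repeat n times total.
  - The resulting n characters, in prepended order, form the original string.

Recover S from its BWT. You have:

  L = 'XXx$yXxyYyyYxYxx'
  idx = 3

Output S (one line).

LF mapping: 1 2 7 0 12 3 8 13 4 14 15 5 9 6 10 11
Walk LF starting at row 3, prepending L[row]:
  step 1: row=3, L[3]='$', prepend. Next row=LF[3]=0
  step 2: row=0, L[0]='X', prepend. Next row=LF[0]=1
  step 3: row=1, L[1]='X', prepend. Next row=LF[1]=2
  step 4: row=2, L[2]='x', prepend. Next row=LF[2]=7
  step 5: row=7, L[7]='y', prepend. Next row=LF[7]=13
  step 6: row=13, L[13]='Y', prepend. Next row=LF[13]=6
  step 7: row=6, L[6]='x', prepend. Next row=LF[6]=8
  step 8: row=8, L[8]='Y', prepend. Next row=LF[8]=4
  step 9: row=4, L[4]='y', prepend. Next row=LF[4]=12
  step 10: row=12, L[12]='x', prepend. Next row=LF[12]=9
  step 11: row=9, L[9]='y', prepend. Next row=LF[9]=14
  step 12: row=14, L[14]='x', prepend. Next row=LF[14]=10
  step 13: row=10, L[10]='y', prepend. Next row=LF[10]=15
  step 14: row=15, L[15]='x', prepend. Next row=LF[15]=11
  step 15: row=11, L[11]='Y', prepend. Next row=LF[11]=5
  step 16: row=5, L[5]='X', prepend. Next row=LF[5]=3
Reversed output: XYxyxyxyYxYyxXX$

Answer: XYxyxyxyYxYyxXX$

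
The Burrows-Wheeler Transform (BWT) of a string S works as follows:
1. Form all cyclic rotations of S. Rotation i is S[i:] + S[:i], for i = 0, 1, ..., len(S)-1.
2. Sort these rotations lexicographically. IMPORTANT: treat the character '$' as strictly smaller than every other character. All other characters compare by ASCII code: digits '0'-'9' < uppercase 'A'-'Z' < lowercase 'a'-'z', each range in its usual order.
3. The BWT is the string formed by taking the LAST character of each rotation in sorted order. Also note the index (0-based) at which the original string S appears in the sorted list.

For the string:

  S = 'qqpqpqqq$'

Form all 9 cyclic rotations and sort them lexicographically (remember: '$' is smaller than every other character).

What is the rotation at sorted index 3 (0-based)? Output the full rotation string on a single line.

Answer: q$qqpqpqq

Derivation:
All 9 rotations (rotation i = S[i:]+S[:i]):
  rot[0] = qqpqpqqq$
  rot[1] = qpqpqqq$q
  rot[2] = pqpqqq$qq
  rot[3] = qpqqq$qqp
  rot[4] = pqqq$qqpq
  rot[5] = qqq$qqpqp
  rot[6] = qq$qqpqpq
  rot[7] = q$qqpqpqq
  rot[8] = $qqpqpqqq
Sorted (with $ < everything):
  sorted[0] = $qqpqpqqq
  sorted[1] = pqpqqq$qq
  sorted[2] = pqqq$qqpq
  sorted[3] = q$qqpqpqq
  sorted[4] = qpqpqqq$q
  sorted[5] = qpqqq$qqp
  sorted[6] = qq$qqpqpq
  sorted[7] = qqpqpqqq$
  sorted[8] = qqq$qqpqp
sorted[3] = q$qqpqpqq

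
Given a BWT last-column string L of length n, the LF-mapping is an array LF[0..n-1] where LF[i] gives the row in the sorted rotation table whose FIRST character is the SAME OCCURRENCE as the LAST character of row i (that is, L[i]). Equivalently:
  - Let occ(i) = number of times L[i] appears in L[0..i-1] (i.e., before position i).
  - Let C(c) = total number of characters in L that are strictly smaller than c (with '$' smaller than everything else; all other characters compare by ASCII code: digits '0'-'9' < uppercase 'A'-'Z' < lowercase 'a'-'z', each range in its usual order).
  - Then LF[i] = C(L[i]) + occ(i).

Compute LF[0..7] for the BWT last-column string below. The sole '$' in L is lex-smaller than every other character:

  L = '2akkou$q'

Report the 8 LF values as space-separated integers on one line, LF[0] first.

Char counts: '$':1, '2':1, 'a':1, 'k':2, 'o':1, 'q':1, 'u':1
C (first-col start): C('$')=0, C('2')=1, C('a')=2, C('k')=3, C('o')=5, C('q')=6, C('u')=7
L[0]='2': occ=0, LF[0]=C('2')+0=1+0=1
L[1]='a': occ=0, LF[1]=C('a')+0=2+0=2
L[2]='k': occ=0, LF[2]=C('k')+0=3+0=3
L[3]='k': occ=1, LF[3]=C('k')+1=3+1=4
L[4]='o': occ=0, LF[4]=C('o')+0=5+0=5
L[5]='u': occ=0, LF[5]=C('u')+0=7+0=7
L[6]='$': occ=0, LF[6]=C('$')+0=0+0=0
L[7]='q': occ=0, LF[7]=C('q')+0=6+0=6

Answer: 1 2 3 4 5 7 0 6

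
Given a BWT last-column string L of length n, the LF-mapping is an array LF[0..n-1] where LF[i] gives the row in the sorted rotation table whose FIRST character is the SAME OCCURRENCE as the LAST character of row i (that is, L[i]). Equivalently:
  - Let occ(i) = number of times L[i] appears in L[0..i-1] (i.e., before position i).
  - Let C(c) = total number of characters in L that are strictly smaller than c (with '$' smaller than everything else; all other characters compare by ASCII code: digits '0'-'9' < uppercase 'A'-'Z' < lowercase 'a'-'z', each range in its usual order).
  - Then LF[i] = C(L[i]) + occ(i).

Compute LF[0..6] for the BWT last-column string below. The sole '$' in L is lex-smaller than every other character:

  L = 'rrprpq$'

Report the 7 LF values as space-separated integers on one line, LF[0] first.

Answer: 4 5 1 6 2 3 0

Derivation:
Char counts: '$':1, 'p':2, 'q':1, 'r':3
C (first-col start): C('$')=0, C('p')=1, C('q')=3, C('r')=4
L[0]='r': occ=0, LF[0]=C('r')+0=4+0=4
L[1]='r': occ=1, LF[1]=C('r')+1=4+1=5
L[2]='p': occ=0, LF[2]=C('p')+0=1+0=1
L[3]='r': occ=2, LF[3]=C('r')+2=4+2=6
L[4]='p': occ=1, LF[4]=C('p')+1=1+1=2
L[5]='q': occ=0, LF[5]=C('q')+0=3+0=3
L[6]='$': occ=0, LF[6]=C('$')+0=0+0=0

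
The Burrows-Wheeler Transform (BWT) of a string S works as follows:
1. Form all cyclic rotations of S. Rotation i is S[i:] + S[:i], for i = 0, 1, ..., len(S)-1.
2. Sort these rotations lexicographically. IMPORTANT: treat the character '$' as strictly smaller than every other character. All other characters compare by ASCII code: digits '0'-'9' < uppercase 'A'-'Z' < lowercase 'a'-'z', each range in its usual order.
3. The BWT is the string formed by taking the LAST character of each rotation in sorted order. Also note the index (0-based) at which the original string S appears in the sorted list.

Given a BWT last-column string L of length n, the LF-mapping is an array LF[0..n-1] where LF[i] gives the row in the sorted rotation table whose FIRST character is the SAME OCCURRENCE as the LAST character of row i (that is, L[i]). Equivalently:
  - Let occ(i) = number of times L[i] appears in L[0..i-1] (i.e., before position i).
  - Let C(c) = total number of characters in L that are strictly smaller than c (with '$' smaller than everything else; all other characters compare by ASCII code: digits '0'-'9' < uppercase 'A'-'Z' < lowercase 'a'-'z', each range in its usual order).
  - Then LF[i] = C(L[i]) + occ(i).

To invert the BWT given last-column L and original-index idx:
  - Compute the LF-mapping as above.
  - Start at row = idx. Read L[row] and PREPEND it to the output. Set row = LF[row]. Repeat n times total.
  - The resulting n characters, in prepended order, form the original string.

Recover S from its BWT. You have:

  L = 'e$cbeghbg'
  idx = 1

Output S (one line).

Answer: bcbghgee$

Derivation:
LF mapping: 4 0 3 1 5 6 8 2 7
Walk LF starting at row 1, prepending L[row]:
  step 1: row=1, L[1]='$', prepend. Next row=LF[1]=0
  step 2: row=0, L[0]='e', prepend. Next row=LF[0]=4
  step 3: row=4, L[4]='e', prepend. Next row=LF[4]=5
  step 4: row=5, L[5]='g', prepend. Next row=LF[5]=6
  step 5: row=6, L[6]='h', prepend. Next row=LF[6]=8
  step 6: row=8, L[8]='g', prepend. Next row=LF[8]=7
  step 7: row=7, L[7]='b', prepend. Next row=LF[7]=2
  step 8: row=2, L[2]='c', prepend. Next row=LF[2]=3
  step 9: row=3, L[3]='b', prepend. Next row=LF[3]=1
Reversed output: bcbghgee$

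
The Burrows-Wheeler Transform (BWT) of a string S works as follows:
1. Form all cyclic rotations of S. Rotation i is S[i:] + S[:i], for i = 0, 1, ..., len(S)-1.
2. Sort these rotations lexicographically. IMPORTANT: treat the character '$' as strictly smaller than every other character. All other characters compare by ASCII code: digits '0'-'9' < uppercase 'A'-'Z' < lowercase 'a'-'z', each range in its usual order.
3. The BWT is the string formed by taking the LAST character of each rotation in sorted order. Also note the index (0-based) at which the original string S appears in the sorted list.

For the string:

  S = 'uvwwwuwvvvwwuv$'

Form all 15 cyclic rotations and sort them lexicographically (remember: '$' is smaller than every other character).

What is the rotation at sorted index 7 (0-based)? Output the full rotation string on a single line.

All 15 rotations (rotation i = S[i:]+S[:i]):
  rot[0] = uvwwwuwvvvwwuv$
  rot[1] = vwwwuwvvvwwuv$u
  rot[2] = wwwuwvvvwwuv$uv
  rot[3] = wwuwvvvwwuv$uvw
  rot[4] = wuwvvvwwuv$uvww
  rot[5] = uwvvvwwuv$uvwww
  rot[6] = wvvvwwuv$uvwwwu
  rot[7] = vvvwwuv$uvwwwuw
  rot[8] = vvwwuv$uvwwwuwv
  rot[9] = vwwuv$uvwwwuwvv
  rot[10] = wwuv$uvwwwuwvvv
  rot[11] = wuv$uvwwwuwvvvw
  rot[12] = uv$uvwwwuwvvvww
  rot[13] = v$uvwwwuwvvvwwu
  rot[14] = $uvwwwuwvvvwwuv
Sorted (with $ < everything):
  sorted[0] = $uvwwwuwvvvwwuv
  sorted[1] = uv$uvwwwuwvvvww
  sorted[2] = uvwwwuwvvvwwuv$
  sorted[3] = uwvvvwwuv$uvwww
  sorted[4] = v$uvwwwuwvvvwwu
  sorted[5] = vvvwwuv$uvwwwuw
  sorted[6] = vvwwuv$uvwwwuwv
  sorted[7] = vwwuv$uvwwwuwvv
  sorted[8] = vwwwuwvvvwwuv$u
  sorted[9] = wuv$uvwwwuwvvvw
  sorted[10] = wuwvvvwwuv$uvww
  sorted[11] = wvvvwwuv$uvwwwu
  sorted[12] = wwuv$uvwwwuwvvv
  sorted[13] = wwuwvvvwwuv$uvw
  sorted[14] = wwwuwvvvwwuv$uv
sorted[7] = vwwuv$uvwwwuwvv

Answer: vwwuv$uvwwwuwvv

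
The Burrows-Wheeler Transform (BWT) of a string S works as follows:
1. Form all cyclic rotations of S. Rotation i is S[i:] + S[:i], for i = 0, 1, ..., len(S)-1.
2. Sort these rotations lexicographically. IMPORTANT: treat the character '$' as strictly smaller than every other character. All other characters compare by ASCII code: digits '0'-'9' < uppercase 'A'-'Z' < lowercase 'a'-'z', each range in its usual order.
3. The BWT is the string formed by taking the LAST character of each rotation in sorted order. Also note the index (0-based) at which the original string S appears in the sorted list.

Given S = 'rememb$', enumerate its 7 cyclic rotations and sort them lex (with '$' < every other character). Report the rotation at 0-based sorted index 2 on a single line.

Answer: emb$rem

Derivation:
All 7 rotations (rotation i = S[i:]+S[:i]):
  rot[0] = rememb$
  rot[1] = ememb$r
  rot[2] = memb$re
  rot[3] = emb$rem
  rot[4] = mb$reme
  rot[5] = b$remem
  rot[6] = $rememb
Sorted (with $ < everything):
  sorted[0] = $rememb
  sorted[1] = b$remem
  sorted[2] = emb$rem
  sorted[3] = ememb$r
  sorted[4] = mb$reme
  sorted[5] = memb$re
  sorted[6] = rememb$
sorted[2] = emb$rem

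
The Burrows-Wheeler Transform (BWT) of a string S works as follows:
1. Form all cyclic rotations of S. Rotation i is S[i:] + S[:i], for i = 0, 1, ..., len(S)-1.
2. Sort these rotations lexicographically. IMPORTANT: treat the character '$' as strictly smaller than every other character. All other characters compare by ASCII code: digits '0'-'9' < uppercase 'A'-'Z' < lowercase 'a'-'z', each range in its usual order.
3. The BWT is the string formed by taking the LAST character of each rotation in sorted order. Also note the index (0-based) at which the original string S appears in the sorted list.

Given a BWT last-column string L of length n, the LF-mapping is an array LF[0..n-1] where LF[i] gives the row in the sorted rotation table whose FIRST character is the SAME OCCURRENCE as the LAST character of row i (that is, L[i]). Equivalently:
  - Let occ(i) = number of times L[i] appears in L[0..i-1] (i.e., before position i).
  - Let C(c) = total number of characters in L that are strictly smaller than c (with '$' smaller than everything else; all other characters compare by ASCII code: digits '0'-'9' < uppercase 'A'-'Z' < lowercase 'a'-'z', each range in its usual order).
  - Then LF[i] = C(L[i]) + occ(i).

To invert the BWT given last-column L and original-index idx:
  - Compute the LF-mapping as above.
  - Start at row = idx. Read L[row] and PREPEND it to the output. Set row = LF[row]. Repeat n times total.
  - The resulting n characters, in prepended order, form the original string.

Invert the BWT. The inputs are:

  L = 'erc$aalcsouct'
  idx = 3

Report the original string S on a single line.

LF mapping: 6 9 3 0 1 2 7 4 10 8 12 5 11
Walk LF starting at row 3, prepending L[row]:
  step 1: row=3, L[3]='$', prepend. Next row=LF[3]=0
  step 2: row=0, L[0]='e', prepend. Next row=LF[0]=6
  step 3: row=6, L[6]='l', prepend. Next row=LF[6]=7
  step 4: row=7, L[7]='c', prepend. Next row=LF[7]=4
  step 5: row=4, L[4]='a', prepend. Next row=LF[4]=1
  step 6: row=1, L[1]='r', prepend. Next row=LF[1]=9
  step 7: row=9, L[9]='o', prepend. Next row=LF[9]=8
  step 8: row=8, L[8]='s', prepend. Next row=LF[8]=10
  step 9: row=10, L[10]='u', prepend. Next row=LF[10]=12
  step 10: row=12, L[12]='t', prepend. Next row=LF[12]=11
  step 11: row=11, L[11]='c', prepend. Next row=LF[11]=5
  step 12: row=5, L[5]='a', prepend. Next row=LF[5]=2
  step 13: row=2, L[2]='c', prepend. Next row=LF[2]=3
Reversed output: cactusoracle$

Answer: cactusoracle$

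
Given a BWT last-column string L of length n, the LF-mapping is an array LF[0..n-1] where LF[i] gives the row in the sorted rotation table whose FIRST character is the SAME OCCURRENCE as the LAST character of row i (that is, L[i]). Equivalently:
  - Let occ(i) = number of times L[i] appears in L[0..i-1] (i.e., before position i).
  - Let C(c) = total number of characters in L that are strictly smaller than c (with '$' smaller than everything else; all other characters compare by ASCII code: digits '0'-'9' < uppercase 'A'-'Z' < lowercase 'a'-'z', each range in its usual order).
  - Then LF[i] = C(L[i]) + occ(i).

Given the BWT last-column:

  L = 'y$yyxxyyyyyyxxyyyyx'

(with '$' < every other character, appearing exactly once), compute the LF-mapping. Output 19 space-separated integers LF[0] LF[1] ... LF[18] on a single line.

Answer: 6 0 7 8 1 2 9 10 11 12 13 14 3 4 15 16 17 18 5

Derivation:
Char counts: '$':1, 'x':5, 'y':13
C (first-col start): C('$')=0, C('x')=1, C('y')=6
L[0]='y': occ=0, LF[0]=C('y')+0=6+0=6
L[1]='$': occ=0, LF[1]=C('$')+0=0+0=0
L[2]='y': occ=1, LF[2]=C('y')+1=6+1=7
L[3]='y': occ=2, LF[3]=C('y')+2=6+2=8
L[4]='x': occ=0, LF[4]=C('x')+0=1+0=1
L[5]='x': occ=1, LF[5]=C('x')+1=1+1=2
L[6]='y': occ=3, LF[6]=C('y')+3=6+3=9
L[7]='y': occ=4, LF[7]=C('y')+4=6+4=10
L[8]='y': occ=5, LF[8]=C('y')+5=6+5=11
L[9]='y': occ=6, LF[9]=C('y')+6=6+6=12
L[10]='y': occ=7, LF[10]=C('y')+7=6+7=13
L[11]='y': occ=8, LF[11]=C('y')+8=6+8=14
L[12]='x': occ=2, LF[12]=C('x')+2=1+2=3
L[13]='x': occ=3, LF[13]=C('x')+3=1+3=4
L[14]='y': occ=9, LF[14]=C('y')+9=6+9=15
L[15]='y': occ=10, LF[15]=C('y')+10=6+10=16
L[16]='y': occ=11, LF[16]=C('y')+11=6+11=17
L[17]='y': occ=12, LF[17]=C('y')+12=6+12=18
L[18]='x': occ=4, LF[18]=C('x')+4=1+4=5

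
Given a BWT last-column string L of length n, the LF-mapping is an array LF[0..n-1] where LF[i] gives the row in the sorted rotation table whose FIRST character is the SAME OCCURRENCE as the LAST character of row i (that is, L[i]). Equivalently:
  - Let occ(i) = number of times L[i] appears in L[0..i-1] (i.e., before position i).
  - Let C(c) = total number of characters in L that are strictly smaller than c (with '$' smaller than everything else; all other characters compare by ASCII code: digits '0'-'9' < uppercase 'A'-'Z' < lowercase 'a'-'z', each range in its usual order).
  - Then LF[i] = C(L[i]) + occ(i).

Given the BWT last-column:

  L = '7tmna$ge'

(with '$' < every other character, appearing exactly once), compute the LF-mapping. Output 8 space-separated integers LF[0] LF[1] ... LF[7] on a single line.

Answer: 1 7 5 6 2 0 4 3

Derivation:
Char counts: '$':1, '7':1, 'a':1, 'e':1, 'g':1, 'm':1, 'n':1, 't':1
C (first-col start): C('$')=0, C('7')=1, C('a')=2, C('e')=3, C('g')=4, C('m')=5, C('n')=6, C('t')=7
L[0]='7': occ=0, LF[0]=C('7')+0=1+0=1
L[1]='t': occ=0, LF[1]=C('t')+0=7+0=7
L[2]='m': occ=0, LF[2]=C('m')+0=5+0=5
L[3]='n': occ=0, LF[3]=C('n')+0=6+0=6
L[4]='a': occ=0, LF[4]=C('a')+0=2+0=2
L[5]='$': occ=0, LF[5]=C('$')+0=0+0=0
L[6]='g': occ=0, LF[6]=C('g')+0=4+0=4
L[7]='e': occ=0, LF[7]=C('e')+0=3+0=3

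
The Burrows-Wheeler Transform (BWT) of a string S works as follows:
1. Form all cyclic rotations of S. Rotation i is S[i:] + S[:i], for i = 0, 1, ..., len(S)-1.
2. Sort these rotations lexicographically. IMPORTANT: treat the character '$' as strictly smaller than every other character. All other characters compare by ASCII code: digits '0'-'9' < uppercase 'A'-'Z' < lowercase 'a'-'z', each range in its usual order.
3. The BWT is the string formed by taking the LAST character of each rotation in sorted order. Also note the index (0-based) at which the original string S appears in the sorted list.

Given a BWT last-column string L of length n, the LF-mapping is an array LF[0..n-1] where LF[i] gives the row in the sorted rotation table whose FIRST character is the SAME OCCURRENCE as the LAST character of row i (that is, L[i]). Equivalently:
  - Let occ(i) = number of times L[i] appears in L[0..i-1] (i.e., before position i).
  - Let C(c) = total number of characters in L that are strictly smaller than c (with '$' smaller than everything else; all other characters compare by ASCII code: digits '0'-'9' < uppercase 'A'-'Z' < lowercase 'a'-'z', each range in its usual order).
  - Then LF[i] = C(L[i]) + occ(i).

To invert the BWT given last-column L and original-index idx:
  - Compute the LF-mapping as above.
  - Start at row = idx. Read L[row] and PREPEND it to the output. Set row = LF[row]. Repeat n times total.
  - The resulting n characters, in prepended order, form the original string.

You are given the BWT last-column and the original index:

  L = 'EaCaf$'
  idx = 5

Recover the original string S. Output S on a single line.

Answer: faaCE$

Derivation:
LF mapping: 2 3 1 4 5 0
Walk LF starting at row 5, prepending L[row]:
  step 1: row=5, L[5]='$', prepend. Next row=LF[5]=0
  step 2: row=0, L[0]='E', prepend. Next row=LF[0]=2
  step 3: row=2, L[2]='C', prepend. Next row=LF[2]=1
  step 4: row=1, L[1]='a', prepend. Next row=LF[1]=3
  step 5: row=3, L[3]='a', prepend. Next row=LF[3]=4
  step 6: row=4, L[4]='f', prepend. Next row=LF[4]=5
Reversed output: faaCE$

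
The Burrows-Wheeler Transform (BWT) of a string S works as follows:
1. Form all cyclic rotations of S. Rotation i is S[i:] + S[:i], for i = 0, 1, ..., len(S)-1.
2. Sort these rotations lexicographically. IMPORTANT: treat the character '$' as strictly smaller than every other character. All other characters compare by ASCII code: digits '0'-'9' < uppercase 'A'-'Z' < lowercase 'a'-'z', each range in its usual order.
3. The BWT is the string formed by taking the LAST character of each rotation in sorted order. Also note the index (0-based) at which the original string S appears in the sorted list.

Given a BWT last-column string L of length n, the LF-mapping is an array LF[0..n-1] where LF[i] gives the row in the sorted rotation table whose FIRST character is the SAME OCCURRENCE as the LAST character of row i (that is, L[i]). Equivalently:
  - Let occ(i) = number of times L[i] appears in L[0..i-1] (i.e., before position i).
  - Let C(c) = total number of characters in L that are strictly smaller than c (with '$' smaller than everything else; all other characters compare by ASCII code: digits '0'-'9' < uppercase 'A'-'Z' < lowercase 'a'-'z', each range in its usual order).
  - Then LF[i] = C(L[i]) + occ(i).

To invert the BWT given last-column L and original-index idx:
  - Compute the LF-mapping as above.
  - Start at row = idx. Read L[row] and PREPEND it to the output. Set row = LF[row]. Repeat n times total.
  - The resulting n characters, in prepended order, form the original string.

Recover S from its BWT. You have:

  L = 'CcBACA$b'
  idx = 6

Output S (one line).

LF mapping: 4 7 3 1 5 2 0 6
Walk LF starting at row 6, prepending L[row]:
  step 1: row=6, L[6]='$', prepend. Next row=LF[6]=0
  step 2: row=0, L[0]='C', prepend. Next row=LF[0]=4
  step 3: row=4, L[4]='C', prepend. Next row=LF[4]=5
  step 4: row=5, L[5]='A', prepend. Next row=LF[5]=2
  step 5: row=2, L[2]='B', prepend. Next row=LF[2]=3
  step 6: row=3, L[3]='A', prepend. Next row=LF[3]=1
  step 7: row=1, L[1]='c', prepend. Next row=LF[1]=7
  step 8: row=7, L[7]='b', prepend. Next row=LF[7]=6
Reversed output: bcABACC$

Answer: bcABACC$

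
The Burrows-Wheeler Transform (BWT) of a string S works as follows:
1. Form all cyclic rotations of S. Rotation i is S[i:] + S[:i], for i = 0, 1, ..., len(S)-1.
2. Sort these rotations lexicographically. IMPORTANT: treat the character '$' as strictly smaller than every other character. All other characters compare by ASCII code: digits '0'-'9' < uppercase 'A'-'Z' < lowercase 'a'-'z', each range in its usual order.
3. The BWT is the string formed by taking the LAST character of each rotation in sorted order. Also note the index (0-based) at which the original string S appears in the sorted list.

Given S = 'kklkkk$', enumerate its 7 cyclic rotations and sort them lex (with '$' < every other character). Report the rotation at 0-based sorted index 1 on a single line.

Answer: k$kklkk

Derivation:
All 7 rotations (rotation i = S[i:]+S[:i]):
  rot[0] = kklkkk$
  rot[1] = klkkk$k
  rot[2] = lkkk$kk
  rot[3] = kkk$kkl
  rot[4] = kk$kklk
  rot[5] = k$kklkk
  rot[6] = $kklkkk
Sorted (with $ < everything):
  sorted[0] = $kklkkk
  sorted[1] = k$kklkk
  sorted[2] = kk$kklk
  sorted[3] = kkk$kkl
  sorted[4] = kklkkk$
  sorted[5] = klkkk$k
  sorted[6] = lkkk$kk
sorted[1] = k$kklkk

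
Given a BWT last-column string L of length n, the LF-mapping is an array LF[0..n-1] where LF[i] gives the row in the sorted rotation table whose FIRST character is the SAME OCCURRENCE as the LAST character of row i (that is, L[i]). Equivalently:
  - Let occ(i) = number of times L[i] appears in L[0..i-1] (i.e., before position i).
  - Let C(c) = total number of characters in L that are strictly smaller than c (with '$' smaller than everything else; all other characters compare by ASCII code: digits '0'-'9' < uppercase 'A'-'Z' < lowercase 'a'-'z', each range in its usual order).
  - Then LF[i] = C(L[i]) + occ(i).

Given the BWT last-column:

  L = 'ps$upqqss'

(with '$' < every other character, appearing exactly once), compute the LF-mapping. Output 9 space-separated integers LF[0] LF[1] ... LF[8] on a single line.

Answer: 1 5 0 8 2 3 4 6 7

Derivation:
Char counts: '$':1, 'p':2, 'q':2, 's':3, 'u':1
C (first-col start): C('$')=0, C('p')=1, C('q')=3, C('s')=5, C('u')=8
L[0]='p': occ=0, LF[0]=C('p')+0=1+0=1
L[1]='s': occ=0, LF[1]=C('s')+0=5+0=5
L[2]='$': occ=0, LF[2]=C('$')+0=0+0=0
L[3]='u': occ=0, LF[3]=C('u')+0=8+0=8
L[4]='p': occ=1, LF[4]=C('p')+1=1+1=2
L[5]='q': occ=0, LF[5]=C('q')+0=3+0=3
L[6]='q': occ=1, LF[6]=C('q')+1=3+1=4
L[7]='s': occ=1, LF[7]=C('s')+1=5+1=6
L[8]='s': occ=2, LF[8]=C('s')+2=5+2=7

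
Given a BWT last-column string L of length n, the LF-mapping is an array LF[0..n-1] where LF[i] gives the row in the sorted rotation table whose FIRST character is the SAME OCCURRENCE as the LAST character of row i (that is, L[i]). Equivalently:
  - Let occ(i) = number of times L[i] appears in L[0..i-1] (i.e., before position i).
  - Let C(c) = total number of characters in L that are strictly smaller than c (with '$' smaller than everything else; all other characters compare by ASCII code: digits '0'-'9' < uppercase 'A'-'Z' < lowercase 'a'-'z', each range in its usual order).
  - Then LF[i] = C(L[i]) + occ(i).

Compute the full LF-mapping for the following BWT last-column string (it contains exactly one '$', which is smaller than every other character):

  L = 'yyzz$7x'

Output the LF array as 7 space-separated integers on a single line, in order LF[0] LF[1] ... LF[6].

Answer: 3 4 5 6 0 1 2

Derivation:
Char counts: '$':1, '7':1, 'x':1, 'y':2, 'z':2
C (first-col start): C('$')=0, C('7')=1, C('x')=2, C('y')=3, C('z')=5
L[0]='y': occ=0, LF[0]=C('y')+0=3+0=3
L[1]='y': occ=1, LF[1]=C('y')+1=3+1=4
L[2]='z': occ=0, LF[2]=C('z')+0=5+0=5
L[3]='z': occ=1, LF[3]=C('z')+1=5+1=6
L[4]='$': occ=0, LF[4]=C('$')+0=0+0=0
L[5]='7': occ=0, LF[5]=C('7')+0=1+0=1
L[6]='x': occ=0, LF[6]=C('x')+0=2+0=2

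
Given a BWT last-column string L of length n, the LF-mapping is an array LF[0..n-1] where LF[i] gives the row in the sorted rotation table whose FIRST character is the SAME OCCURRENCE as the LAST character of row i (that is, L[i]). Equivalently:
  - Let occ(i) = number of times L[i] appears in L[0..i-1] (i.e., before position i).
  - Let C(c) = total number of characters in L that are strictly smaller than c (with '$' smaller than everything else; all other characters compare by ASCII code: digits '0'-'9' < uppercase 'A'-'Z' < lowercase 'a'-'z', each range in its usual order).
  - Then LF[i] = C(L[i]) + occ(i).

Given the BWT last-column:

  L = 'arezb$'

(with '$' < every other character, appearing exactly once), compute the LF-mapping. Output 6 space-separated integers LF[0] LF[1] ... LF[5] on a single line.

Answer: 1 4 3 5 2 0

Derivation:
Char counts: '$':1, 'a':1, 'b':1, 'e':1, 'r':1, 'z':1
C (first-col start): C('$')=0, C('a')=1, C('b')=2, C('e')=3, C('r')=4, C('z')=5
L[0]='a': occ=0, LF[0]=C('a')+0=1+0=1
L[1]='r': occ=0, LF[1]=C('r')+0=4+0=4
L[2]='e': occ=0, LF[2]=C('e')+0=3+0=3
L[3]='z': occ=0, LF[3]=C('z')+0=5+0=5
L[4]='b': occ=0, LF[4]=C('b')+0=2+0=2
L[5]='$': occ=0, LF[5]=C('$')+0=0+0=0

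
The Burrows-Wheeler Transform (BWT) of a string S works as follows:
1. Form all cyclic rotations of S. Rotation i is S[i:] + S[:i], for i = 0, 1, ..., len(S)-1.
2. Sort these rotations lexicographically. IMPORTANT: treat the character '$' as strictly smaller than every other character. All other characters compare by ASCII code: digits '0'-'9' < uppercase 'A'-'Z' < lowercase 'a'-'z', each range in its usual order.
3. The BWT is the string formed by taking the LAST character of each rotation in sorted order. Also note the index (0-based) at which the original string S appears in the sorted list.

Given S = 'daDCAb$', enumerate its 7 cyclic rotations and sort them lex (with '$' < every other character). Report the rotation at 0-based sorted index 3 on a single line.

All 7 rotations (rotation i = S[i:]+S[:i]):
  rot[0] = daDCAb$
  rot[1] = aDCAb$d
  rot[2] = DCAb$da
  rot[3] = CAb$daD
  rot[4] = Ab$daDC
  rot[5] = b$daDCA
  rot[6] = $daDCAb
Sorted (with $ < everything):
  sorted[0] = $daDCAb
  sorted[1] = Ab$daDC
  sorted[2] = CAb$daD
  sorted[3] = DCAb$da
  sorted[4] = aDCAb$d
  sorted[5] = b$daDCA
  sorted[6] = daDCAb$
sorted[3] = DCAb$da

Answer: DCAb$da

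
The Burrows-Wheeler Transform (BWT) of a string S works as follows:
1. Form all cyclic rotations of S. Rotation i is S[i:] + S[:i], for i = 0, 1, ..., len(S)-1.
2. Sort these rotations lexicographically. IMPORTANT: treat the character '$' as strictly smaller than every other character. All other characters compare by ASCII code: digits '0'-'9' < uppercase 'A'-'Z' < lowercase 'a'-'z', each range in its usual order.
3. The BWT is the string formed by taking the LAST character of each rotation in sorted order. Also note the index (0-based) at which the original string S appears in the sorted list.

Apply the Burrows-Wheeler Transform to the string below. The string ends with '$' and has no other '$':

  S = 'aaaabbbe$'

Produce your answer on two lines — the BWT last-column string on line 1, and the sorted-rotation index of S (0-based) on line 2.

Answer: e$aaaabbb
1

Derivation:
All 9 rotations (rotation i = S[i:]+S[:i]):
  rot[0] = aaaabbbe$
  rot[1] = aaabbbe$a
  rot[2] = aabbbe$aa
  rot[3] = abbbe$aaa
  rot[4] = bbbe$aaaa
  rot[5] = bbe$aaaab
  rot[6] = be$aaaabb
  rot[7] = e$aaaabbb
  rot[8] = $aaaabbbe
Sorted (with $ < everything):
  sorted[0] = $aaaabbbe  (last char: 'e')
  sorted[1] = aaaabbbe$  (last char: '$')
  sorted[2] = aaabbbe$a  (last char: 'a')
  sorted[3] = aabbbe$aa  (last char: 'a')
  sorted[4] = abbbe$aaa  (last char: 'a')
  sorted[5] = bbbe$aaaa  (last char: 'a')
  sorted[6] = bbe$aaaab  (last char: 'b')
  sorted[7] = be$aaaabb  (last char: 'b')
  sorted[8] = e$aaaabbb  (last char: 'b')
Last column: e$aaaabbb
Original string S is at sorted index 1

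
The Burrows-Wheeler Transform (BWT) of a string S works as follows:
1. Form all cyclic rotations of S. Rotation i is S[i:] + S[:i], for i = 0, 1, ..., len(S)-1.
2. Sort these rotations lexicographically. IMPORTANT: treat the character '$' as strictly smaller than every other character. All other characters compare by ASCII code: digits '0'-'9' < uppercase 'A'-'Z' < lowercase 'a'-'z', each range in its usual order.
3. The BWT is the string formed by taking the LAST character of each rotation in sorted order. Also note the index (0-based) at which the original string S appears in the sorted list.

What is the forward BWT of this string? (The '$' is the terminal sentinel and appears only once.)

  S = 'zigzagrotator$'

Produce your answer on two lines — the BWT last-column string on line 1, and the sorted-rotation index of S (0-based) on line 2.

Answer: rztaiztrogoag$
13

Derivation:
All 14 rotations (rotation i = S[i:]+S[:i]):
  rot[0] = zigzagrotator$
  rot[1] = igzagrotator$z
  rot[2] = gzagrotator$zi
  rot[3] = zagrotator$zig
  rot[4] = agrotator$zigz
  rot[5] = grotator$zigza
  rot[6] = rotator$zigzag
  rot[7] = otator$zigzagr
  rot[8] = tator$zigzagro
  rot[9] = ator$zigzagrot
  rot[10] = tor$zigzagrota
  rot[11] = or$zigzagrotat
  rot[12] = r$zigzagrotato
  rot[13] = $zigzagrotator
Sorted (with $ < everything):
  sorted[0] = $zigzagrotator  (last char: 'r')
  sorted[1] = agrotator$zigz  (last char: 'z')
  sorted[2] = ator$zigzagrot  (last char: 't')
  sorted[3] = grotator$zigza  (last char: 'a')
  sorted[4] = gzagrotator$zi  (last char: 'i')
  sorted[5] = igzagrotator$z  (last char: 'z')
  sorted[6] = or$zigzagrotat  (last char: 't')
  sorted[7] = otator$zigzagr  (last char: 'r')
  sorted[8] = r$zigzagrotato  (last char: 'o')
  sorted[9] = rotator$zigzag  (last char: 'g')
  sorted[10] = tator$zigzagro  (last char: 'o')
  sorted[11] = tor$zigzagrota  (last char: 'a')
  sorted[12] = zagrotator$zig  (last char: 'g')
  sorted[13] = zigzagrotator$  (last char: '$')
Last column: rztaiztrogoag$
Original string S is at sorted index 13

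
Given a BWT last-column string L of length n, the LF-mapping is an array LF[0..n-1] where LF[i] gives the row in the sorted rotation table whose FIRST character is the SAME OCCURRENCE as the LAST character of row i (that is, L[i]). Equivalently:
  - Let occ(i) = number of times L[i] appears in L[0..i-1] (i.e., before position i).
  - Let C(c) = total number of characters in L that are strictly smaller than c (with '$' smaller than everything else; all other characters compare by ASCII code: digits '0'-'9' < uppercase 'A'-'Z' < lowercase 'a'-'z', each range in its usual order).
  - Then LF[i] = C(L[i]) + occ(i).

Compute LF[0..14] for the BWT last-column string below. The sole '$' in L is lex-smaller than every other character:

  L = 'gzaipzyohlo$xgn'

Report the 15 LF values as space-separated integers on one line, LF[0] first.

Answer: 2 13 1 5 10 14 12 8 4 6 9 0 11 3 7

Derivation:
Char counts: '$':1, 'a':1, 'g':2, 'h':1, 'i':1, 'l':1, 'n':1, 'o':2, 'p':1, 'x':1, 'y':1, 'z':2
C (first-col start): C('$')=0, C('a')=1, C('g')=2, C('h')=4, C('i')=5, C('l')=6, C('n')=7, C('o')=8, C('p')=10, C('x')=11, C('y')=12, C('z')=13
L[0]='g': occ=0, LF[0]=C('g')+0=2+0=2
L[1]='z': occ=0, LF[1]=C('z')+0=13+0=13
L[2]='a': occ=0, LF[2]=C('a')+0=1+0=1
L[3]='i': occ=0, LF[3]=C('i')+0=5+0=5
L[4]='p': occ=0, LF[4]=C('p')+0=10+0=10
L[5]='z': occ=1, LF[5]=C('z')+1=13+1=14
L[6]='y': occ=0, LF[6]=C('y')+0=12+0=12
L[7]='o': occ=0, LF[7]=C('o')+0=8+0=8
L[8]='h': occ=0, LF[8]=C('h')+0=4+0=4
L[9]='l': occ=0, LF[9]=C('l')+0=6+0=6
L[10]='o': occ=1, LF[10]=C('o')+1=8+1=9
L[11]='$': occ=0, LF[11]=C('$')+0=0+0=0
L[12]='x': occ=0, LF[12]=C('x')+0=11+0=11
L[13]='g': occ=1, LF[13]=C('g')+1=2+1=3
L[14]='n': occ=0, LF[14]=C('n')+0=7+0=7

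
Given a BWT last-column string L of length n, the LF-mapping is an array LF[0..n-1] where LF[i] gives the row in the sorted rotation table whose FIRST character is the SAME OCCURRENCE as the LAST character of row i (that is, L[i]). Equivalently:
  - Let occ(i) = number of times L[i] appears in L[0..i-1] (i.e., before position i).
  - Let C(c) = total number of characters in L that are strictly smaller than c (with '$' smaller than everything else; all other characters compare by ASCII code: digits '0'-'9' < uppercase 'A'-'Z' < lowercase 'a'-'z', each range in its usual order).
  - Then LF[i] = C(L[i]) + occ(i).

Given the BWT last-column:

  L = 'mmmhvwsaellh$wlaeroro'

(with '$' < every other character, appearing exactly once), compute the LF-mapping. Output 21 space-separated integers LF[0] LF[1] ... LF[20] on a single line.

Char counts: '$':1, 'a':2, 'e':2, 'h':2, 'l':3, 'm':3, 'o':2, 'r':2, 's':1, 'v':1, 'w':2
C (first-col start): C('$')=0, C('a')=1, C('e')=3, C('h')=5, C('l')=7, C('m')=10, C('o')=13, C('r')=15, C('s')=17, C('v')=18, C('w')=19
L[0]='m': occ=0, LF[0]=C('m')+0=10+0=10
L[1]='m': occ=1, LF[1]=C('m')+1=10+1=11
L[2]='m': occ=2, LF[2]=C('m')+2=10+2=12
L[3]='h': occ=0, LF[3]=C('h')+0=5+0=5
L[4]='v': occ=0, LF[4]=C('v')+0=18+0=18
L[5]='w': occ=0, LF[5]=C('w')+0=19+0=19
L[6]='s': occ=0, LF[6]=C('s')+0=17+0=17
L[7]='a': occ=0, LF[7]=C('a')+0=1+0=1
L[8]='e': occ=0, LF[8]=C('e')+0=3+0=3
L[9]='l': occ=0, LF[9]=C('l')+0=7+0=7
L[10]='l': occ=1, LF[10]=C('l')+1=7+1=8
L[11]='h': occ=1, LF[11]=C('h')+1=5+1=6
L[12]='$': occ=0, LF[12]=C('$')+0=0+0=0
L[13]='w': occ=1, LF[13]=C('w')+1=19+1=20
L[14]='l': occ=2, LF[14]=C('l')+2=7+2=9
L[15]='a': occ=1, LF[15]=C('a')+1=1+1=2
L[16]='e': occ=1, LF[16]=C('e')+1=3+1=4
L[17]='r': occ=0, LF[17]=C('r')+0=15+0=15
L[18]='o': occ=0, LF[18]=C('o')+0=13+0=13
L[19]='r': occ=1, LF[19]=C('r')+1=15+1=16
L[20]='o': occ=1, LF[20]=C('o')+1=13+1=14

Answer: 10 11 12 5 18 19 17 1 3 7 8 6 0 20 9 2 4 15 13 16 14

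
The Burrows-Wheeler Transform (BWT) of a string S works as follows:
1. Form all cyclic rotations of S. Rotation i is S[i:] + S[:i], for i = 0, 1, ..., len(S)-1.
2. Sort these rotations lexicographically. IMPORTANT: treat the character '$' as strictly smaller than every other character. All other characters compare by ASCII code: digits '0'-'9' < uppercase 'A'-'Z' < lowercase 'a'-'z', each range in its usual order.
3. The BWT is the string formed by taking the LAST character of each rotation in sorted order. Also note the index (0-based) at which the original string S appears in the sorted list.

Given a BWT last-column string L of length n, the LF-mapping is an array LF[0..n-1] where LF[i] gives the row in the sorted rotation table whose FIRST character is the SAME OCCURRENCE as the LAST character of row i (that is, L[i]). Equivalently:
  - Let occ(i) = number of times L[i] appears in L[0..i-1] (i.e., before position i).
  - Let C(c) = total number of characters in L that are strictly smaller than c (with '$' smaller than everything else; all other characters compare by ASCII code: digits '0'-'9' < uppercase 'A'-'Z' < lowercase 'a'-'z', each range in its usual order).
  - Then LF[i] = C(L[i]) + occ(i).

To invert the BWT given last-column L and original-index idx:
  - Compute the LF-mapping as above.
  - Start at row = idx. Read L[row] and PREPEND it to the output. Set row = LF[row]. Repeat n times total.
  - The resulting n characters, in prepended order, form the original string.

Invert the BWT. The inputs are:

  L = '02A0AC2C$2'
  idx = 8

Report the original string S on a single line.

Answer: C2CA2A020$

Derivation:
LF mapping: 1 3 6 2 7 8 4 9 0 5
Walk LF starting at row 8, prepending L[row]:
  step 1: row=8, L[8]='$', prepend. Next row=LF[8]=0
  step 2: row=0, L[0]='0', prepend. Next row=LF[0]=1
  step 3: row=1, L[1]='2', prepend. Next row=LF[1]=3
  step 4: row=3, L[3]='0', prepend. Next row=LF[3]=2
  step 5: row=2, L[2]='A', prepend. Next row=LF[2]=6
  step 6: row=6, L[6]='2', prepend. Next row=LF[6]=4
  step 7: row=4, L[4]='A', prepend. Next row=LF[4]=7
  step 8: row=7, L[7]='C', prepend. Next row=LF[7]=9
  step 9: row=9, L[9]='2', prepend. Next row=LF[9]=5
  step 10: row=5, L[5]='C', prepend. Next row=LF[5]=8
Reversed output: C2CA2A020$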